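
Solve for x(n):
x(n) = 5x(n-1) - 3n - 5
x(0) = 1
First-order linear with linear forcing.
Homogeneous solution: x_h(n) = A·(5)^n.
Try particular x_p(n) = pn + q. Substituting:
  pn + q = 5(p(n-1) + q) - 3n - 5.
Matching the n-coefficient: p = 5p - 3 ⇒ p = \frac{3}{4}.
Matching constants: q = -5p + 5q - 5 ⇒ q = \frac{35}{16}.
General: x(n) = A·(5)^n + \frac{3 n}{4} + \frac{35}{16}.
Apply x(0) = 1: A + \frac{35}{16} = 1 ⇒ A = - \frac{19}{16}.
So x(n) = - \frac{19 \cdot 5^{n}}{16} + \frac{3 n}{4} + \frac{35}{16}.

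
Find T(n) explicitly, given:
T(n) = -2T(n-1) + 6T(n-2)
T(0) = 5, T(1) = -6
Characteristic equation: x² + 2x - 6 = 0.
Discriminant Δ = (-2)² + 4·(6) = 28.
Roots r₁,₂ = (-2 ± √28)/2, so r₁ = -1 + \sqrt{7}, r₂ = - \sqrt{7} - 1.
General solution: T(n) = A·r₁^n + B·r₂^n.
From the initial conditions, A + B = 5 and r₁A + r₂B = -6.
Since r₁ - r₂ = √28: A = (-6 - (5)r₂)/√28 = \frac{5}{2} - \frac{\sqrt{7}}{14}, and B = 5 - A = \frac{\sqrt{7}}{14} + \frac{5}{2}.
So T(n) = \left(\frac{5}{2} - \frac{\sqrt{7}}{14}\right)\left(-1 + \sqrt{7}\right)^n + \left(\frac{\sqrt{7}}{14} + \frac{5}{2}\right)\left(- \sqrt{7} - 1\right)^n.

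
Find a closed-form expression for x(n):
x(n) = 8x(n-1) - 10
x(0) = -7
First-order linear non-homogeneous.
Homogeneous solution: x_h(n) = A·(8)^n.
Try constant particular solution x_p = K: K = 8K - 10 ⇒ K = \frac{10}{7}.
General: x(n) = A·(8)^n + \frac{10}{7}.
Apply x(0) = -7: A + \frac{10}{7} = -7 ⇒ A = - \frac{59}{7}.
So x(n) = \frac{10}{7} - \frac{59 \cdot 8^{n}}{7}.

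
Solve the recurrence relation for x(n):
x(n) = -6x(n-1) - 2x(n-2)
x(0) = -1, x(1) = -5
Characteristic equation: x² + 6x + 2 = 0.
Discriminant Δ = (-6)² + 4·(-2) = 28.
Roots r₁,₂ = (-6 ± √28)/2, so r₁ = -3 + \sqrt{7}, r₂ = -3 - \sqrt{7}.
General solution: x(n) = A·r₁^n + B·r₂^n.
From the initial conditions, A + B = -1 and r₁A + r₂B = -5.
Since r₁ - r₂ = √28: A = (-5 - (-1)r₂)/√28 = - \frac{4 \sqrt{7}}{7} - \frac{1}{2}, and B = -1 - A = - \frac{1}{2} + \frac{4 \sqrt{7}}{7}.
So x(n) = \left(- \frac{4 \sqrt{7}}{7} - \frac{1}{2}\right)\left(-3 + \sqrt{7}\right)^n + \left(- \frac{1}{2} + \frac{4 \sqrt{7}}{7}\right)\left(-3 - \sqrt{7}\right)^n.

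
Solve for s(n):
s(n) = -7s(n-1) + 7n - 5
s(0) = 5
First-order linear with linear forcing.
Homogeneous solution: s_h(n) = A·(-7)^n.
Try particular s_p(n) = pn + q. Substituting:
  pn + q = -7(p(n-1) + q) + 7n - 5.
Matching the n-coefficient: p = -7p + 7 ⇒ p = \frac{7}{8}.
Matching constants: q = 7p - 7q - 5 ⇒ q = \frac{9}{64}.
General: s(n) = A·(-7)^n + \frac{7 n}{8} + \frac{9}{64}.
Apply s(0) = 5: A + \frac{9}{64} = 5 ⇒ A = \frac{311}{64}.
So s(n) = \frac{311 \left(-7\right)^{n}}{64} + \frac{7 n}{8} + \frac{9}{64}.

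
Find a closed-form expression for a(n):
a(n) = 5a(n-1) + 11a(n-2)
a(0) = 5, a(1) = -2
Characteristic equation: x² - 5x - 11 = 0.
Discriminant Δ = (5)² + 4·(11) = 69.
Roots r₁,₂ = (5 ± √69)/2, so r₁ = \frac{5}{2} + \frac{\sqrt{69}}{2}, r₂ = \frac{5}{2} - \frac{\sqrt{69}}{2}.
General solution: a(n) = A·r₁^n + B·r₂^n.
From the initial conditions, A + B = 5 and r₁A + r₂B = -2.
Since r₁ - r₂ = √69: A = (-2 - (5)r₂)/√69 = \frac{5}{2} - \frac{29 \sqrt{69}}{138}, and B = 5 - A = \frac{29 \sqrt{69}}{138} + \frac{5}{2}.
So a(n) = \left(\frac{5}{2} - \frac{29 \sqrt{69}}{138}\right)\left(\frac{5}{2} + \frac{\sqrt{69}}{2}\right)^n + \left(\frac{29 \sqrt{69}}{138} + \frac{5}{2}\right)\left(\frac{5}{2} - \frac{\sqrt{69}}{2}\right)^n.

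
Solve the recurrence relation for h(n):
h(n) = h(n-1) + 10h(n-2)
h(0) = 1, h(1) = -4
Characteristic equation: x² - x - 10 = 0.
Discriminant Δ = (1)² + 4·(10) = 41.
Roots r₁,₂ = (1 ± √41)/2, so r₁ = \frac{1}{2} + \frac{\sqrt{41}}{2}, r₂ = \frac{1}{2} - \frac{\sqrt{41}}{2}.
General solution: h(n) = A·r₁^n + B·r₂^n.
From the initial conditions, A + B = 1 and r₁A + r₂B = -4.
Since r₁ - r₂ = √41: A = (-4 - (1)r₂)/√41 = \frac{1}{2} - \frac{9 \sqrt{41}}{82}, and B = 1 - A = \frac{1}{2} + \frac{9 \sqrt{41}}{82}.
So h(n) = \left(\frac{1}{2} - \frac{9 \sqrt{41}}{82}\right)\left(\frac{1}{2} + \frac{\sqrt{41}}{2}\right)^n + \left(\frac{1}{2} + \frac{9 \sqrt{41}}{82}\right)\left(\frac{1}{2} - \frac{\sqrt{41}}{2}\right)^n.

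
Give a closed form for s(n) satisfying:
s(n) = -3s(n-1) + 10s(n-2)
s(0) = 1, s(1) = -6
Characteristic equation: x² + 3x - 10 = 0, which factors as (x - (2))(x - (-5)) = 0.
Roots r₁ = 2, r₂ = -5 (distinct).
General solution: s(n) = A·(2)^n + B·(-5)^n.
From s(0) = 1: A + B = 1.
From s(1) = -6: 2A - 5B = -6.
Solving: A = - \frac{1}{7}, B = \frac{8}{7}.
So s(n) = \frac{8 \left(-5\right)^{n}}{7} - \frac{2^{n}}{7}.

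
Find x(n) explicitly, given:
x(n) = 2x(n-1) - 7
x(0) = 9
First-order linear non-homogeneous.
Homogeneous solution: x_h(n) = A·(2)^n.
Try constant particular solution x_p = K: K = 2K - 7 ⇒ K = 7.
General: x(n) = A·(2)^n + 7.
Apply x(0) = 9: A + 7 = 9 ⇒ A = 2.
So x(n) = 2 \cdot 2^{n} + 7.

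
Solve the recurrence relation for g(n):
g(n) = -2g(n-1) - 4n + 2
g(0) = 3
First-order linear with linear forcing.
Homogeneous solution: g_h(n) = A·(-2)^n.
Try particular g_p(n) = pn + q. Substituting:
  pn + q = -2(p(n-1) + q) - 4n + 2.
Matching the n-coefficient: p = -2p - 4 ⇒ p = - \frac{4}{3}.
Matching constants: q = 2p - 2q + 2 ⇒ q = - \frac{2}{9}.
General: g(n) = A·(-2)^n - \frac{4 n}{3} - \frac{2}{9}.
Apply g(0) = 3: A - \frac{2}{9} = 3 ⇒ A = \frac{29}{9}.
So g(n) = \frac{29 \left(-2\right)^{n}}{9} - \frac{4 n}{3} - \frac{2}{9}.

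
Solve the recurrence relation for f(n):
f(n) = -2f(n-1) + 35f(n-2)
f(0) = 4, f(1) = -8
Characteristic equation: x² + 2x - 35 = 0, which factors as (x - (5))(x - (-7)) = 0.
Roots r₁ = 5, r₂ = -7 (distinct).
General solution: f(n) = A·(5)^n + B·(-7)^n.
From f(0) = 4: A + B = 4.
From f(1) = -8: 5A - 7B = -8.
Solving: A = \frac{5}{3}, B = \frac{7}{3}.
So f(n) = \frac{7 \left(-7\right)^{n}}{3} + \frac{5 \cdot 5^{n}}{3}.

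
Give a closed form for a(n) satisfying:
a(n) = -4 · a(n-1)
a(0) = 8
Pure geometric recurrence with ratio -4.
By induction a(n) = a(0) · (-4)^n = 8 \left(-4\right)^{n}.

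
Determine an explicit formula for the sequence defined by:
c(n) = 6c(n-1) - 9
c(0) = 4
First-order linear non-homogeneous.
Homogeneous solution: c_h(n) = A·(6)^n.
Try constant particular solution c_p = K: K = 6K - 9 ⇒ K = \frac{9}{5}.
General: c(n) = A·(6)^n + \frac{9}{5}.
Apply c(0) = 4: A + \frac{9}{5} = 4 ⇒ A = \frac{11}{5}.
So c(n) = \frac{11 \cdot 6^{n}}{5} + \frac{9}{5}.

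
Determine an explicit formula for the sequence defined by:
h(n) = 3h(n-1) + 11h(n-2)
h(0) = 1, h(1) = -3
Characteristic equation: x² - 3x - 11 = 0.
Discriminant Δ = (3)² + 4·(11) = 53.
Roots r₁,₂ = (3 ± √53)/2, so r₁ = \frac{3}{2} + \frac{\sqrt{53}}{2}, r₂ = \frac{3}{2} - \frac{\sqrt{53}}{2}.
General solution: h(n) = A·r₁^n + B·r₂^n.
From the initial conditions, A + B = 1 and r₁A + r₂B = -3.
Since r₁ - r₂ = √53: A = (-3 - (1)r₂)/√53 = \frac{1}{2} - \frac{9 \sqrt{53}}{106}, and B = 1 - A = \frac{1}{2} + \frac{9 \sqrt{53}}{106}.
So h(n) = \left(\frac{1}{2} - \frac{9 \sqrt{53}}{106}\right)\left(\frac{3}{2} + \frac{\sqrt{53}}{2}\right)^n + \left(\frac{1}{2} + \frac{9 \sqrt{53}}{106}\right)\left(\frac{3}{2} - \frac{\sqrt{53}}{2}\right)^n.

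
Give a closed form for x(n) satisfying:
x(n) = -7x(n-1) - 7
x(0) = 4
First-order linear non-homogeneous.
Homogeneous solution: x_h(n) = A·(-7)^n.
Try constant particular solution x_p = K: K = -7K - 7 ⇒ K = - \frac{7}{8}.
General: x(n) = A·(-7)^n - \frac{7}{8}.
Apply x(0) = 4: A - \frac{7}{8} = 4 ⇒ A = \frac{39}{8}.
So x(n) = \frac{39 \left(-7\right)^{n}}{8} - \frac{7}{8}.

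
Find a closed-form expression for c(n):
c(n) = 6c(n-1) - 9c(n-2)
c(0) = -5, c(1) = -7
Characteristic equation: x² - 6x + 9 = 0, which is (x - (3))².
Repeated root r = 3.
General solution: c(n) = (A + Bn)·(3)^n.
From c(0) = -5: A = -5.
From c(1) = -7: (A + B)·(3) = -7 ⇒ B = \frac{8}{3}.
So c(n) = \left(\frac{8 n}{3} - 5\right) \cdot (3)^n.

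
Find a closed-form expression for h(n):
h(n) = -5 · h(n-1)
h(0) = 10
Pure geometric recurrence with ratio -5.
By induction h(n) = h(0) · (-5)^n = 10 \left(-5\right)^{n}.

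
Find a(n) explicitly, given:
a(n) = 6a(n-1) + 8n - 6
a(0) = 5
First-order linear with linear forcing.
Homogeneous solution: a_h(n) = A·(6)^n.
Try particular a_p(n) = pn + q. Substituting:
  pn + q = 6(p(n-1) + q) + 8n - 6.
Matching the n-coefficient: p = 6p + 8 ⇒ p = - \frac{8}{5}.
Matching constants: q = -6p + 6q - 6 ⇒ q = - \frac{18}{25}.
General: a(n) = A·(6)^n - \frac{8 n}{5} - \frac{18}{25}.
Apply a(0) = 5: A - \frac{18}{25} = 5 ⇒ A = \frac{143}{25}.
So a(n) = \frac{143 \cdot 6^{n}}{25} - \frac{8 n}{5} - \frac{18}{25}.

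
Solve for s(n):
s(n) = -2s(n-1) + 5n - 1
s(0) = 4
First-order linear with linear forcing.
Homogeneous solution: s_h(n) = A·(-2)^n.
Try particular s_p(n) = pn + q. Substituting:
  pn + q = -2(p(n-1) + q) + 5n - 1.
Matching the n-coefficient: p = -2p + 5 ⇒ p = \frac{5}{3}.
Matching constants: q = 2p - 2q - 1 ⇒ q = \frac{7}{9}.
General: s(n) = A·(-2)^n + \frac{5 n}{3} + \frac{7}{9}.
Apply s(0) = 4: A + \frac{7}{9} = 4 ⇒ A = \frac{29}{9}.
So s(n) = \frac{29 \left(-2\right)^{n}}{9} + \frac{5 n}{3} + \frac{7}{9}.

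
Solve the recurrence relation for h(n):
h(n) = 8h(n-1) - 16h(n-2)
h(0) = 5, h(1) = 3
Characteristic equation: x² - 8x + 16 = 0, which is (x - (4))².
Repeated root r = 4.
General solution: h(n) = (A + Bn)·(4)^n.
From h(0) = 5: A = 5.
From h(1) = 3: (A + B)·(4) = 3 ⇒ B = - \frac{17}{4}.
So h(n) = \left(5 - \frac{17 n}{4}\right) \cdot (4)^n.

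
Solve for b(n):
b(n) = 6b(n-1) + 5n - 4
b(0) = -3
First-order linear with linear forcing.
Homogeneous solution: b_h(n) = A·(6)^n.
Try particular b_p(n) = pn + q. Substituting:
  pn + q = 6(p(n-1) + q) + 5n - 4.
Matching the n-coefficient: p = 6p + 5 ⇒ p = -1.
Matching constants: q = -6p + 6q - 4 ⇒ q = - \frac{2}{5}.
General: b(n) = A·(6)^n - n - \frac{2}{5}.
Apply b(0) = -3: A - \frac{2}{5} = -3 ⇒ A = - \frac{13}{5}.
So b(n) = - \frac{13 \cdot 6^{n}}{5} - n - \frac{2}{5}.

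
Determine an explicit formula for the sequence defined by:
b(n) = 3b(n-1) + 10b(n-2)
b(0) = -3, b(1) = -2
Characteristic equation: x² - 3x - 10 = 0, which factors as (x - (-2))(x - (5)) = 0.
Roots r₁ = -2, r₂ = 5 (distinct).
General solution: b(n) = A·(-2)^n + B·(5)^n.
From b(0) = -3: A + B = -3.
From b(1) = -2: -2A + 5B = -2.
Solving: A = - \frac{13}{7}, B = - \frac{8}{7}.
So b(n) = - \frac{13 \left(-2\right)^{n}}{7} - \frac{8 \cdot 5^{n}}{7}.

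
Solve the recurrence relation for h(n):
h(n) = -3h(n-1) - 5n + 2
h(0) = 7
First-order linear with linear forcing.
Homogeneous solution: h_h(n) = A·(-3)^n.
Try particular h_p(n) = pn + q. Substituting:
  pn + q = -3(p(n-1) + q) - 5n + 2.
Matching the n-coefficient: p = -3p - 5 ⇒ p = - \frac{5}{4}.
Matching constants: q = 3p - 3q + 2 ⇒ q = - \frac{7}{16}.
General: h(n) = A·(-3)^n - \frac{5 n}{4} - \frac{7}{16}.
Apply h(0) = 7: A - \frac{7}{16} = 7 ⇒ A = \frac{119}{16}.
So h(n) = \frac{119 \left(-3\right)^{n}}{16} - \frac{5 n}{4} - \frac{7}{16}.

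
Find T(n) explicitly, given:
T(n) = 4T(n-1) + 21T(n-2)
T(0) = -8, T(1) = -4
Characteristic equation: x² - 4x - 21 = 0, which factors as (x - (7))(x - (-3)) = 0.
Roots r₁ = 7, r₂ = -3 (distinct).
General solution: T(n) = A·(7)^n + B·(-3)^n.
From T(0) = -8: A + B = -8.
From T(1) = -4: 7A - 3B = -4.
Solving: A = - \frac{14}{5}, B = - \frac{26}{5}.
So T(n) = - \frac{26 \left(-3\right)^{n}}{5} - \frac{14 \cdot 7^{n}}{5}.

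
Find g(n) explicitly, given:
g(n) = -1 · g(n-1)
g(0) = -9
Pure geometric recurrence with ratio -1.
By induction g(n) = g(0) · (-1)^n = - 9 \left(-1\right)^{n}.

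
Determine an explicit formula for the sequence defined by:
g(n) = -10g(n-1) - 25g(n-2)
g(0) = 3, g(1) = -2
Characteristic equation: x² + 10x + 25 = 0, which is (x - (-5))².
Repeated root r = -5.
General solution: g(n) = (A + Bn)·(-5)^n.
From g(0) = 3: A = 3.
From g(1) = -2: (A + B)·(-5) = -2 ⇒ B = - \frac{13}{5}.
So g(n) = \left(3 - \frac{13 n}{5}\right) \cdot (-5)^n.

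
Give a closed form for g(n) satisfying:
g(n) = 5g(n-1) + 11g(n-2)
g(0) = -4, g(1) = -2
Characteristic equation: x² - 5x - 11 = 0.
Discriminant Δ = (5)² + 4·(11) = 69.
Roots r₁,₂ = (5 ± √69)/2, so r₁ = \frac{5}{2} + \frac{\sqrt{69}}{2}, r₂ = \frac{5}{2} - \frac{\sqrt{69}}{2}.
General solution: g(n) = A·r₁^n + B·r₂^n.
From the initial conditions, A + B = -4 and r₁A + r₂B = -2.
Since r₁ - r₂ = √69: A = (-2 - (-4)r₂)/√69 = -2 + \frac{8 \sqrt{69}}{69}, and B = -4 - A = -2 - \frac{8 \sqrt{69}}{69}.
So g(n) = \left(-2 + \frac{8 \sqrt{69}}{69}\right)\left(\frac{5}{2} + \frac{\sqrt{69}}{2}\right)^n + \left(-2 - \frac{8 \sqrt{69}}{69}\right)\left(\frac{5}{2} - \frac{\sqrt{69}}{2}\right)^n.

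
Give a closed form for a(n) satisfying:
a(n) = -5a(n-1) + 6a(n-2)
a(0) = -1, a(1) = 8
Characteristic equation: x² + 5x - 6 = 0, which factors as (x - (1))(x - (-6)) = 0.
Roots r₁ = 1, r₂ = -6 (distinct).
General solution: a(n) = A·(1)^n + B·(-6)^n.
From a(0) = -1: A + B = -1.
From a(1) = 8: A - 6B = 8.
Solving: A = \frac{2}{7}, B = - \frac{9}{7}.
So a(n) = \frac{2}{7} - \frac{9 \left(-6\right)^{n}}{7}.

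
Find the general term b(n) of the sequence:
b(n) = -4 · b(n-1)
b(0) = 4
Pure geometric recurrence with ratio -4.
By induction b(n) = b(0) · (-4)^n = 4 \left(-4\right)^{n}.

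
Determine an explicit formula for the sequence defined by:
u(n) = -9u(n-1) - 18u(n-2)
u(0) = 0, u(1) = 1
Characteristic equation: x² + 9x + 18 = 0, which factors as (x - (-3))(x - (-6)) = 0.
Roots r₁ = -3, r₂ = -6 (distinct).
General solution: u(n) = A·(-3)^n + B·(-6)^n.
From u(0) = 0: A + B = 0.
From u(1) = 1: -3A - 6B = 1.
Solving: A = \frac{1}{3}, B = - \frac{1}{3}.
So u(n) = \frac{\left(-3\right)^{n}}{3} - \frac{\left(-6\right)^{n}}{3}.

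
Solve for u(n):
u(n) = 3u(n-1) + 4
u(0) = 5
First-order linear non-homogeneous.
Homogeneous solution: u_h(n) = A·(3)^n.
Try constant particular solution u_p = K: K = 3K + 4 ⇒ K = -2.
General: u(n) = A·(3)^n - 2.
Apply u(0) = 5: A - 2 = 5 ⇒ A = 7.
So u(n) = 7 \cdot 3^{n} - 2.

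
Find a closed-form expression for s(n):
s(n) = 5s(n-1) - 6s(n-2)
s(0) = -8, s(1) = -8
Characteristic equation: x² - 5x + 6 = 0, which factors as (x - (2))(x - (3)) = 0.
Roots r₁ = 2, r₂ = 3 (distinct).
General solution: s(n) = A·(2)^n + B·(3)^n.
From s(0) = -8: A + B = -8.
From s(1) = -8: 2A + 3B = -8.
Solving: A = -16, B = 8.
So s(n) = - 16 \cdot 2^{n} + 8 \cdot 3^{n}.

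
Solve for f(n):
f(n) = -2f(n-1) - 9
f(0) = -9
First-order linear non-homogeneous.
Homogeneous solution: f_h(n) = A·(-2)^n.
Try constant particular solution f_p = K: K = -2K - 9 ⇒ K = -3.
General: f(n) = A·(-2)^n - 3.
Apply f(0) = -9: A - 3 = -9 ⇒ A = -6.
So f(n) = - 6 \left(-2\right)^{n} - 3.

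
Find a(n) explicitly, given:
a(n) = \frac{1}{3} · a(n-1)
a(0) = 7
Pure geometric recurrence with ratio \frac{1}{3}.
By induction a(n) = a(0) · (\frac{1}{3})^n = 7 \cdot 3^{- n}.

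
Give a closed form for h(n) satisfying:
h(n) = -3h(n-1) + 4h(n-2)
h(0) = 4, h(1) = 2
Characteristic equation: x² + 3x - 4 = 0, which factors as (x - (-4))(x - (1)) = 0.
Roots r₁ = -4, r₂ = 1 (distinct).
General solution: h(n) = A·(-4)^n + B·(1)^n.
From h(0) = 4: A + B = 4.
From h(1) = 2: -4A + B = 2.
Solving: A = \frac{2}{5}, B = \frac{18}{5}.
So h(n) = \frac{2 \left(-4\right)^{n}}{5} + \frac{18}{5}.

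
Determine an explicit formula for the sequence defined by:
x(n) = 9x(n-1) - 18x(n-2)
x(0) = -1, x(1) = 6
Characteristic equation: x² - 9x + 18 = 0, which factors as (x - (3))(x - (6)) = 0.
Roots r₁ = 3, r₂ = 6 (distinct).
General solution: x(n) = A·(3)^n + B·(6)^n.
From x(0) = -1: A + B = -1.
From x(1) = 6: 3A + 6B = 6.
Solving: A = -4, B = 3.
So x(n) = - 4 \cdot 3^{n} + 3 \cdot 6^{n}.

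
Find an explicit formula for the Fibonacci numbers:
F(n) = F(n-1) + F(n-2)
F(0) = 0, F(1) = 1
This is the Fibonacci sequence.
Characteristic equation: x² - x - 1 = 0; roots r₁ = \frac{1}{2} + \frac{\sqrt{5}}{2}, r₂ = \frac{1}{2} - \frac{\sqrt{5}}{2}.
General: F(n) = A·r₁^n + B·r₂^n. Solving with F(0)=0, F(1)=1 gives A = \frac{\sqrt{5}}{5}, B = - \frac{\sqrt{5}}{5}.
So F(n) = \frac{2^{- n} \sqrt{5} \left(- \left(1 - \sqrt{5}\right)^{n} + \left(1 + \sqrt{5}\right)^{n}\right)}{5}.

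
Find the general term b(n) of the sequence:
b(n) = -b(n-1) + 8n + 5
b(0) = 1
First-order linear with linear forcing.
Homogeneous solution: b_h(n) = A·(-1)^n.
Try particular b_p(n) = pn + q. Substituting:
  pn + q = -(p(n-1) + q) + 8n + 5.
Matching the n-coefficient: p = -p + 8 ⇒ p = 4.
Matching constants: q = p - q + 5 ⇒ q = \frac{9}{2}.
General: b(n) = A·(-1)^n + 4 n + \frac{9}{2}.
Apply b(0) = 1: A + \frac{9}{2} = 1 ⇒ A = - \frac{7}{2}.
So b(n) = - \frac{7 \left(-1\right)^{n}}{2} + 4 n + \frac{9}{2}.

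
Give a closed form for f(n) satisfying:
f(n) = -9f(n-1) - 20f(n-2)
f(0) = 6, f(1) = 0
Characteristic equation: x² + 9x + 20 = 0, which factors as (x - (-5))(x - (-4)) = 0.
Roots r₁ = -5, r₂ = -4 (distinct).
General solution: f(n) = A·(-5)^n + B·(-4)^n.
From f(0) = 6: A + B = 6.
From f(1) = 0: -5A - 4B = 0.
Solving: A = -24, B = 30.
So f(n) = 30 \left(-4\right)^{n} - 24 \left(-5\right)^{n}.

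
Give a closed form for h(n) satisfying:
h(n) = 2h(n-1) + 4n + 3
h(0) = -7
First-order linear with linear forcing.
Homogeneous solution: h_h(n) = A·(2)^n.
Try particular h_p(n) = pn + q. Substituting:
  pn + q = 2(p(n-1) + q) + 4n + 3.
Matching the n-coefficient: p = 2p + 4 ⇒ p = -4.
Matching constants: q = -2p + 2q + 3 ⇒ q = -11.
General: h(n) = A·(2)^n - 4 n - 11.
Apply h(0) = -7: A - 11 = -7 ⇒ A = 4.
So h(n) = 4 \cdot 2^{n} - 4 n - 11.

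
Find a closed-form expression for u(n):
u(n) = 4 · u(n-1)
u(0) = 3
Pure geometric recurrence with ratio 4.
By induction u(n) = u(0) · (4)^n = 3 \cdot 4^{n}.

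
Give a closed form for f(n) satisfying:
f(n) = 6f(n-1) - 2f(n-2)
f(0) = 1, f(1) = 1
Characteristic equation: x² - 6x + 2 = 0.
Discriminant Δ = (6)² + 4·(-2) = 28.
Roots r₁,₂ = (6 ± √28)/2, so r₁ = \sqrt{7} + 3, r₂ = 3 - \sqrt{7}.
General solution: f(n) = A·r₁^n + B·r₂^n.
From the initial conditions, A + B = 1 and r₁A + r₂B = 1.
Since r₁ - r₂ = √28: A = (1 - (1)r₂)/√28 = \frac{1}{2} - \frac{\sqrt{7}}{7}, and B = 1 - A = \frac{\sqrt{7}}{7} + \frac{1}{2}.
So f(n) = \left(\frac{1}{2} - \frac{\sqrt{7}}{7}\right)\left(\sqrt{7} + 3\right)^n + \left(\frac{\sqrt{7}}{7} + \frac{1}{2}\right)\left(3 - \sqrt{7}\right)^n.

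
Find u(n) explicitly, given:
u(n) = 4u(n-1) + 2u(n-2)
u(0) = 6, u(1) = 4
Characteristic equation: x² - 4x - 2 = 0.
Discriminant Δ = (4)² + 4·(2) = 24.
Roots r₁,₂ = (4 ± √24)/2, so r₁ = 2 + \sqrt{6}, r₂ = 2 - \sqrt{6}.
General solution: u(n) = A·r₁^n + B·r₂^n.
From the initial conditions, A + B = 6 and r₁A + r₂B = 4.
Since r₁ - r₂ = √24: A = (4 - (6)r₂)/√24 = 3 - \frac{2 \sqrt{6}}{3}, and B = 6 - A = \frac{2 \sqrt{6}}{3} + 3.
So u(n) = \left(3 - \frac{2 \sqrt{6}}{3}\right)\left(2 + \sqrt{6}\right)^n + \left(\frac{2 \sqrt{6}}{3} + 3\right)\left(2 - \sqrt{6}\right)^n.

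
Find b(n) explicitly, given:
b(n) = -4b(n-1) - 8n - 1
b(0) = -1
First-order linear with linear forcing.
Homogeneous solution: b_h(n) = A·(-4)^n.
Try particular b_p(n) = pn + q. Substituting:
  pn + q = -4(p(n-1) + q) - 8n - 1.
Matching the n-coefficient: p = -4p - 8 ⇒ p = - \frac{8}{5}.
Matching constants: q = 4p - 4q - 1 ⇒ q = - \frac{37}{25}.
General: b(n) = A·(-4)^n - \frac{8 n}{5} - \frac{37}{25}.
Apply b(0) = -1: A - \frac{37}{25} = -1 ⇒ A = \frac{12}{25}.
So b(n) = \frac{12 \left(-4\right)^{n}}{25} - \frac{8 n}{5} - \frac{37}{25}.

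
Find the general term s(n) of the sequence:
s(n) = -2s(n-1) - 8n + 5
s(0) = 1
First-order linear with linear forcing.
Homogeneous solution: s_h(n) = A·(-2)^n.
Try particular s_p(n) = pn + q. Substituting:
  pn + q = -2(p(n-1) + q) - 8n + 5.
Matching the n-coefficient: p = -2p - 8 ⇒ p = - \frac{8}{3}.
Matching constants: q = 2p - 2q + 5 ⇒ q = - \frac{1}{9}.
General: s(n) = A·(-2)^n - \frac{8 n}{3} - \frac{1}{9}.
Apply s(0) = 1: A - \frac{1}{9} = 1 ⇒ A = \frac{10}{9}.
So s(n) = \frac{10 \left(-2\right)^{n}}{9} - \frac{8 n}{3} - \frac{1}{9}.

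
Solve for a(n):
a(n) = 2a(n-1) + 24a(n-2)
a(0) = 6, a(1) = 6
Characteristic equation: x² - 2x - 24 = 0, which factors as (x - (-4))(x - (6)) = 0.
Roots r₁ = -4, r₂ = 6 (distinct).
General solution: a(n) = A·(-4)^n + B·(6)^n.
From a(0) = 6: A + B = 6.
From a(1) = 6: -4A + 6B = 6.
Solving: A = 3, B = 3.
So a(n) = 3 \left(-4\right)^{n} + 3 \cdot 6^{n}.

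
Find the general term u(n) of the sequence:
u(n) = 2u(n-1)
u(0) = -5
This is a homogeneous first-order recurrence with ratio 2.
By induction u(n) = u(0) · (2)^n = - 5 \cdot 2^{n}.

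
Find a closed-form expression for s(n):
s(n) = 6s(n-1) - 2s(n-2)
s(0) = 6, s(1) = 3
Characteristic equation: x² - 6x + 2 = 0.
Discriminant Δ = (6)² + 4·(-2) = 28.
Roots r₁,₂ = (6 ± √28)/2, so r₁ = \sqrt{7} + 3, r₂ = 3 - \sqrt{7}.
General solution: s(n) = A·r₁^n + B·r₂^n.
From the initial conditions, A + B = 6 and r₁A + r₂B = 3.
Since r₁ - r₂ = √28: A = (3 - (6)r₂)/√28 = 3 - \frac{15 \sqrt{7}}{14}, and B = 6 - A = \frac{15 \sqrt{7}}{14} + 3.
So s(n) = \left(3 - \frac{15 \sqrt{7}}{14}\right)\left(\sqrt{7} + 3\right)^n + \left(\frac{15 \sqrt{7}}{14} + 3\right)\left(3 - \sqrt{7}\right)^n.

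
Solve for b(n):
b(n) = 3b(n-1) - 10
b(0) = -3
First-order linear non-homogeneous.
Homogeneous solution: b_h(n) = A·(3)^n.
Try constant particular solution b_p = K: K = 3K - 10 ⇒ K = 5.
General: b(n) = A·(3)^n + 5.
Apply b(0) = -3: A + 5 = -3 ⇒ A = -8.
So b(n) = 5 - 8 \cdot 3^{n}.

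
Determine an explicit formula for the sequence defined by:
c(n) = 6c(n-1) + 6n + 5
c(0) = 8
First-order linear with linear forcing.
Homogeneous solution: c_h(n) = A·(6)^n.
Try particular c_p(n) = pn + q. Substituting:
  pn + q = 6(p(n-1) + q) + 6n + 5.
Matching the n-coefficient: p = 6p + 6 ⇒ p = - \frac{6}{5}.
Matching constants: q = -6p + 6q + 5 ⇒ q = - \frac{61}{25}.
General: c(n) = A·(6)^n - \frac{6 n}{5} - \frac{61}{25}.
Apply c(0) = 8: A - \frac{61}{25} = 8 ⇒ A = \frac{261}{25}.
So c(n) = \frac{261 \cdot 6^{n}}{25} - \frac{6 n}{5} - \frac{61}{25}.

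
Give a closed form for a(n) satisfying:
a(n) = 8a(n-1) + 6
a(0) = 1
First-order linear non-homogeneous.
Homogeneous solution: a_h(n) = A·(8)^n.
Try constant particular solution a_p = K: K = 8K + 6 ⇒ K = - \frac{6}{7}.
General: a(n) = A·(8)^n - \frac{6}{7}.
Apply a(0) = 1: A - \frac{6}{7} = 1 ⇒ A = \frac{13}{7}.
So a(n) = \frac{13 \cdot 8^{n}}{7} - \frac{6}{7}.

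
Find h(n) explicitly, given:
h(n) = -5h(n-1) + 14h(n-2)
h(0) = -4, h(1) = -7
Characteristic equation: x² + 5x - 14 = 0, which factors as (x - (2))(x - (-7)) = 0.
Roots r₁ = 2, r₂ = -7 (distinct).
General solution: h(n) = A·(2)^n + B·(-7)^n.
From h(0) = -4: A + B = -4.
From h(1) = -7: 2A - 7B = -7.
Solving: A = - \frac{35}{9}, B = - \frac{1}{9}.
So h(n) = - \frac{\left(-7\right)^{n}}{9} - \frac{35 \cdot 2^{n}}{9}.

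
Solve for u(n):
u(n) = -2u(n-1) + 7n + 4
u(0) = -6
First-order linear with linear forcing.
Homogeneous solution: u_h(n) = A·(-2)^n.
Try particular u_p(n) = pn + q. Substituting:
  pn + q = -2(p(n-1) + q) + 7n + 4.
Matching the n-coefficient: p = -2p + 7 ⇒ p = \frac{7}{3}.
Matching constants: q = 2p - 2q + 4 ⇒ q = \frac{26}{9}.
General: u(n) = A·(-2)^n + \frac{7 n}{3} + \frac{26}{9}.
Apply u(0) = -6: A + \frac{26}{9} = -6 ⇒ A = - \frac{80}{9}.
So u(n) = - \frac{80 \left(-2\right)^{n}}{9} + \frac{7 n}{3} + \frac{26}{9}.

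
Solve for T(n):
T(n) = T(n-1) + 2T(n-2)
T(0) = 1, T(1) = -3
Characteristic equation: x² - x - 2 = 0, which factors as (x - (-1))(x - (2)) = 0.
Roots r₁ = -1, r₂ = 2 (distinct).
General solution: T(n) = A·(-1)^n + B·(2)^n.
From T(0) = 1: A + B = 1.
From T(1) = -3: -A + 2B = -3.
Solving: A = \frac{5}{3}, B = - \frac{2}{3}.
So T(n) = \frac{5 \left(-1\right)^{n}}{3} - \frac{2 \cdot 2^{n}}{3}.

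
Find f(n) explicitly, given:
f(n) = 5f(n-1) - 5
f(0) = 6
First-order linear non-homogeneous.
Homogeneous solution: f_h(n) = A·(5)^n.
Try constant particular solution f_p = K: K = 5K - 5 ⇒ K = \frac{5}{4}.
General: f(n) = A·(5)^n + \frac{5}{4}.
Apply f(0) = 6: A + \frac{5}{4} = 6 ⇒ A = \frac{19}{4}.
So f(n) = \frac{19 \cdot 5^{n}}{4} + \frac{5}{4}.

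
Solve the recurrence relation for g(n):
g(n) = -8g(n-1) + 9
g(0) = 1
First-order linear non-homogeneous.
Homogeneous solution: g_h(n) = A·(-8)^n.
Try constant particular solution g_p = K: K = -8K + 9 ⇒ K = 1.
General: g(n) = A·(-8)^n + 1.
Apply g(0) = 1: A + 1 = 1 ⇒ A = 0.
So g(n) = 1.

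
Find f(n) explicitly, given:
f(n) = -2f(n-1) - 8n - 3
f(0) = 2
First-order linear with linear forcing.
Homogeneous solution: f_h(n) = A·(-2)^n.
Try particular f_p(n) = pn + q. Substituting:
  pn + q = -2(p(n-1) + q) - 8n - 3.
Matching the n-coefficient: p = -2p - 8 ⇒ p = - \frac{8}{3}.
Matching constants: q = 2p - 2q - 3 ⇒ q = - \frac{25}{9}.
General: f(n) = A·(-2)^n - \frac{8 n}{3} - \frac{25}{9}.
Apply f(0) = 2: A - \frac{25}{9} = 2 ⇒ A = \frac{43}{9}.
So f(n) = \frac{43 \left(-2\right)^{n}}{9} - \frac{8 n}{3} - \frac{25}{9}.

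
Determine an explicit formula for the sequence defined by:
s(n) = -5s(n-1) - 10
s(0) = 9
First-order linear non-homogeneous.
Homogeneous solution: s_h(n) = A·(-5)^n.
Try constant particular solution s_p = K: K = -5K - 10 ⇒ K = - \frac{5}{3}.
General: s(n) = A·(-5)^n - \frac{5}{3}.
Apply s(0) = 9: A - \frac{5}{3} = 9 ⇒ A = \frac{32}{3}.
So s(n) = \frac{32 \left(-5\right)^{n}}{3} - \frac{5}{3}.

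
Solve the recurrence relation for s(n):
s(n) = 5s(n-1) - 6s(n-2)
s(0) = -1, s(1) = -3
Characteristic equation: x² - 5x + 6 = 0, which factors as (x - (3))(x - (2)) = 0.
Roots r₁ = 3, r₂ = 2 (distinct).
General solution: s(n) = A·(3)^n + B·(2)^n.
From s(0) = -1: A + B = -1.
From s(1) = -3: 3A + 2B = -3.
Solving: A = -1, B = 0.
So s(n) = - 3^{n}.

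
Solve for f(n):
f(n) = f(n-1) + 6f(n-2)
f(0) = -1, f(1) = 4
Characteristic equation: x² - x - 6 = 0, which factors as (x - (3))(x - (-2)) = 0.
Roots r₁ = 3, r₂ = -2 (distinct).
General solution: f(n) = A·(3)^n + B·(-2)^n.
From f(0) = -1: A + B = -1.
From f(1) = 4: 3A - 2B = 4.
Solving: A = \frac{2}{5}, B = - \frac{7}{5}.
So f(n) = - \frac{7 \left(-2\right)^{n}}{5} + \frac{2 \cdot 3^{n}}{5}.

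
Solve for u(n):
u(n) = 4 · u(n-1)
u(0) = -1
Pure geometric recurrence with ratio 4.
By induction u(n) = u(0) · (4)^n = - 4^{n}.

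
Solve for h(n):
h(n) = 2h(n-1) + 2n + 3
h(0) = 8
First-order linear with linear forcing.
Homogeneous solution: h_h(n) = A·(2)^n.
Try particular h_p(n) = pn + q. Substituting:
  pn + q = 2(p(n-1) + q) + 2n + 3.
Matching the n-coefficient: p = 2p + 2 ⇒ p = -2.
Matching constants: q = -2p + 2q + 3 ⇒ q = -7.
General: h(n) = A·(2)^n - 2 n - 7.
Apply h(0) = 8: A - 7 = 8 ⇒ A = 15.
So h(n) = 15 \cdot 2^{n} - 2 n - 7.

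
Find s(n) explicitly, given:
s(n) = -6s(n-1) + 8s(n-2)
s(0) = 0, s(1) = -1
Characteristic equation: x² + 6x - 8 = 0.
Discriminant Δ = (-6)² + 4·(8) = 68.
Roots r₁,₂ = (-6 ± √68)/2, so r₁ = -3 + \sqrt{17}, r₂ = - \sqrt{17} - 3.
General solution: s(n) = A·r₁^n + B·r₂^n.
From the initial conditions, A + B = 0 and r₁A + r₂B = -1.
Since r₁ - r₂ = √68: A = (-1 - (0)r₂)/√68 = - \frac{\sqrt{17}}{34}, and B = 0 - A = \frac{\sqrt{17}}{34}.
So s(n) = \left(- \frac{\sqrt{17}}{34}\right)\left(-3 + \sqrt{17}\right)^n + \left(\frac{\sqrt{17}}{34}\right)\left(- \sqrt{17} - 3\right)^n.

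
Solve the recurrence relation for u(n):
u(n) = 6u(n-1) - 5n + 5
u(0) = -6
First-order linear with linear forcing.
Homogeneous solution: u_h(n) = A·(6)^n.
Try particular u_p(n) = pn + q. Substituting:
  pn + q = 6(p(n-1) + q) - 5n + 5.
Matching the n-coefficient: p = 6p - 5 ⇒ p = 1.
Matching constants: q = -6p + 6q + 5 ⇒ q = \frac{1}{5}.
General: u(n) = A·(6)^n + n + \frac{1}{5}.
Apply u(0) = -6: A + \frac{1}{5} = -6 ⇒ A = - \frac{31}{5}.
So u(n) = - \frac{31 \cdot 6^{n}}{5} + n + \frac{1}{5}.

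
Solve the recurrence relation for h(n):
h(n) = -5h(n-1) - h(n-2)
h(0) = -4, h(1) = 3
Characteristic equation: x² + 5x + 1 = 0.
Discriminant Δ = (-5)² + 4·(-1) = 21.
Roots r₁,₂ = (-5 ± √21)/2, so r₁ = - \frac{5}{2} + \frac{\sqrt{21}}{2}, r₂ = - \frac{5}{2} - \frac{\sqrt{21}}{2}.
General solution: h(n) = A·r₁^n + B·r₂^n.
From the initial conditions, A + B = -4 and r₁A + r₂B = 3.
Since r₁ - r₂ = √21: A = (3 - (-4)r₂)/√21 = -2 - \frac{\sqrt{21}}{3}, and B = -4 - A = -2 + \frac{\sqrt{21}}{3}.
So h(n) = \left(-2 - \frac{\sqrt{21}}{3}\right)\left(- \frac{5}{2} + \frac{\sqrt{21}}{2}\right)^n + \left(-2 + \frac{\sqrt{21}}{3}\right)\left(- \frac{5}{2} - \frac{\sqrt{21}}{2}\right)^n.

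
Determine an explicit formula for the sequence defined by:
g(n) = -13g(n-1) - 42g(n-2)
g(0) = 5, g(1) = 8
Characteristic equation: x² + 13x + 42 = 0, which factors as (x - (-6))(x - (-7)) = 0.
Roots r₁ = -6, r₂ = -7 (distinct).
General solution: g(n) = A·(-6)^n + B·(-7)^n.
From g(0) = 5: A + B = 5.
From g(1) = 8: -6A - 7B = 8.
Solving: A = 43, B = -38.
So g(n) = 43 \left(-6\right)^{n} - 38 \left(-7\right)^{n}.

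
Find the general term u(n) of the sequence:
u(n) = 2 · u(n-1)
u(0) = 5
Pure geometric recurrence with ratio 2.
By induction u(n) = u(0) · (2)^n = 5 \cdot 2^{n}.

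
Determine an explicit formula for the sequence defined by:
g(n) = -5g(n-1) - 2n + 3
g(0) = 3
First-order linear with linear forcing.
Homogeneous solution: g_h(n) = A·(-5)^n.
Try particular g_p(n) = pn + q. Substituting:
  pn + q = -5(p(n-1) + q) - 2n + 3.
Matching the n-coefficient: p = -5p - 2 ⇒ p = - \frac{1}{3}.
Matching constants: q = 5p - 5q + 3 ⇒ q = \frac{2}{9}.
General: g(n) = A·(-5)^n - \frac{n}{3} + \frac{2}{9}.
Apply g(0) = 3: A + \frac{2}{9} = 3 ⇒ A = \frac{25}{9}.
So g(n) = \frac{25 \left(-5\right)^{n}}{9} - \frac{n}{3} + \frac{2}{9}.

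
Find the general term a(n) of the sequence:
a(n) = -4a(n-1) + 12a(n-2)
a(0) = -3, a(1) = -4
Characteristic equation: x² + 4x - 12 = 0, which factors as (x - (-6))(x - (2)) = 0.
Roots r₁ = -6, r₂ = 2 (distinct).
General solution: a(n) = A·(-6)^n + B·(2)^n.
From a(0) = -3: A + B = -3.
From a(1) = -4: -6A + 2B = -4.
Solving: A = - \frac{1}{4}, B = - \frac{11}{4}.
So a(n) = - \frac{\left(-6\right)^{n}}{4} - \frac{11 \cdot 2^{n}}{4}.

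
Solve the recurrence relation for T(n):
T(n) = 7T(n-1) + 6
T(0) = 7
First-order linear non-homogeneous.
Homogeneous solution: T_h(n) = A·(7)^n.
Try constant particular solution T_p = K: K = 7K + 6 ⇒ K = -1.
General: T(n) = A·(7)^n - 1.
Apply T(0) = 7: A - 1 = 7 ⇒ A = 8.
So T(n) = 8 \cdot 7^{n} - 1.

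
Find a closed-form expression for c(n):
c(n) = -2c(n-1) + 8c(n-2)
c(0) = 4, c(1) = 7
Characteristic equation: x² + 2x - 8 = 0, which factors as (x - (-4))(x - (2)) = 0.
Roots r₁ = -4, r₂ = 2 (distinct).
General solution: c(n) = A·(-4)^n + B·(2)^n.
From c(0) = 4: A + B = 4.
From c(1) = 7: -4A + 2B = 7.
Solving: A = \frac{1}{6}, B = \frac{23}{6}.
So c(n) = \frac{\left(-4\right)^{n}}{6} + \frac{23 \cdot 2^{n}}{6}.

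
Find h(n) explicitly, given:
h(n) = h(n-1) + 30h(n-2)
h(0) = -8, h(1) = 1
Characteristic equation: x² - x - 30 = 0, which factors as (x - (-5))(x - (6)) = 0.
Roots r₁ = -5, r₂ = 6 (distinct).
General solution: h(n) = A·(-5)^n + B·(6)^n.
From h(0) = -8: A + B = -8.
From h(1) = 1: -5A + 6B = 1.
Solving: A = - \frac{49}{11}, B = - \frac{39}{11}.
So h(n) = - \frac{49 \left(-5\right)^{n}}{11} - \frac{39 \cdot 6^{n}}{11}.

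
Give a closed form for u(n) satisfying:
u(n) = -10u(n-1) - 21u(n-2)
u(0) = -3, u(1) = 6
Characteristic equation: x² + 10x + 21 = 0, which factors as (x - (-3))(x - (-7)) = 0.
Roots r₁ = -3, r₂ = -7 (distinct).
General solution: u(n) = A·(-3)^n + B·(-7)^n.
From u(0) = -3: A + B = -3.
From u(1) = 6: -3A - 7B = 6.
Solving: A = - \frac{15}{4}, B = \frac{3}{4}.
So u(n) = - \frac{15 \left(-3\right)^{n}}{4} + \frac{3 \left(-7\right)^{n}}{4}.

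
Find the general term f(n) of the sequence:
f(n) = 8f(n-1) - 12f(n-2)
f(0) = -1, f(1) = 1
Characteristic equation: x² - 8x + 12 = 0, which factors as (x - (2))(x - (6)) = 0.
Roots r₁ = 2, r₂ = 6 (distinct).
General solution: f(n) = A·(2)^n + B·(6)^n.
From f(0) = -1: A + B = -1.
From f(1) = 1: 2A + 6B = 1.
Solving: A = - \frac{7}{4}, B = \frac{3}{4}.
So f(n) = - \frac{7 \cdot 2^{n}}{4} + \frac{3 \cdot 6^{n}}{4}.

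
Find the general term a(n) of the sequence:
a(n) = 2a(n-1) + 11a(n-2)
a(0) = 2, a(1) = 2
Characteristic equation: x² - 2x - 11 = 0.
Discriminant Δ = (2)² + 4·(11) = 48.
Roots r₁,₂ = (2 ± √48)/2, so r₁ = 1 + 2 \sqrt{3}, r₂ = 1 - 2 \sqrt{3}.
General solution: a(n) = A·r₁^n + B·r₂^n.
From the initial conditions, A + B = 2 and r₁A + r₂B = 2.
Since r₁ - r₂ = √48: A = (2 - (2)r₂)/√48 = 1, and B = 2 - A = 1.
So a(n) = \left(1\right)\left(1 + 2 \sqrt{3}\right)^n + \left(1\right)\left(1 - 2 \sqrt{3}\right)^n.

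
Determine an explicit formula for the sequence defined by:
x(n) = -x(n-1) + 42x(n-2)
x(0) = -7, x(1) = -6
Characteristic equation: x² + x - 42 = 0, which factors as (x - (-7))(x - (6)) = 0.
Roots r₁ = -7, r₂ = 6 (distinct).
General solution: x(n) = A·(-7)^n + B·(6)^n.
From x(0) = -7: A + B = -7.
From x(1) = -6: -7A + 6B = -6.
Solving: A = - \frac{36}{13}, B = - \frac{55}{13}.
So x(n) = - \frac{36 \left(-7\right)^{n}}{13} - \frac{55 \cdot 6^{n}}{13}.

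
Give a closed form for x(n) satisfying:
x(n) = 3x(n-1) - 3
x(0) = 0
First-order linear non-homogeneous.
Homogeneous solution: x_h(n) = A·(3)^n.
Try constant particular solution x_p = K: K = 3K - 3 ⇒ K = \frac{3}{2}.
General: x(n) = A·(3)^n + \frac{3}{2}.
Apply x(0) = 0: A + \frac{3}{2} = 0 ⇒ A = - \frac{3}{2}.
So x(n) = \frac{3}{2} - \frac{3 \cdot 3^{n}}{2}.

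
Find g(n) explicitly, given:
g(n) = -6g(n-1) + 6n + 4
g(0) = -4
First-order linear with linear forcing.
Homogeneous solution: g_h(n) = A·(-6)^n.
Try particular g_p(n) = pn + q. Substituting:
  pn + q = -6(p(n-1) + q) + 6n + 4.
Matching the n-coefficient: p = -6p + 6 ⇒ p = \frac{6}{7}.
Matching constants: q = 6p - 6q + 4 ⇒ q = \frac{64}{49}.
General: g(n) = A·(-6)^n + \frac{6 n}{7} + \frac{64}{49}.
Apply g(0) = -4: A + \frac{64}{49} = -4 ⇒ A = - \frac{260}{49}.
So g(n) = - \frac{260 \left(-6\right)^{n}}{49} + \frac{6 n}{7} + \frac{64}{49}.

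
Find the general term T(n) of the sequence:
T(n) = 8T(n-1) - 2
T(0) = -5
First-order linear non-homogeneous.
Homogeneous solution: T_h(n) = A·(8)^n.
Try constant particular solution T_p = K: K = 8K - 2 ⇒ K = \frac{2}{7}.
General: T(n) = A·(8)^n + \frac{2}{7}.
Apply T(0) = -5: A + \frac{2}{7} = -5 ⇒ A = - \frac{37}{7}.
So T(n) = \frac{2}{7} - \frac{37 \cdot 8^{n}}{7}.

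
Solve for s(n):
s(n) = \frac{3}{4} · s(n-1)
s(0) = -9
Pure geometric recurrence with ratio \frac{3}{4}.
By induction s(n) = s(0) · (\frac{3}{4})^n = - 9 \left(\frac{3}{4}\right)^{n}.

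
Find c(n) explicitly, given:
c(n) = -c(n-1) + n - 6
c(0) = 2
First-order linear with linear forcing.
Homogeneous solution: c_h(n) = A·(-1)^n.
Try particular c_p(n) = pn + q. Substituting:
  pn + q = -(p(n-1) + q) + n - 6.
Matching the n-coefficient: p = -p + 1 ⇒ p = \frac{1}{2}.
Matching constants: q = p - q - 6 ⇒ q = - \frac{11}{4}.
General: c(n) = A·(-1)^n + \frac{n}{2} - \frac{11}{4}.
Apply c(0) = 2: A - \frac{11}{4} = 2 ⇒ A = \frac{19}{4}.
So c(n) = \frac{19 \left(-1\right)^{n}}{4} + \frac{n}{2} - \frac{11}{4}.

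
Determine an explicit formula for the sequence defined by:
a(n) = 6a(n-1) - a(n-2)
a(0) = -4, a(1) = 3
Characteristic equation: x² - 6x + 1 = 0.
Discriminant Δ = (6)² + 4·(-1) = 32.
Roots r₁,₂ = (6 ± √32)/2, so r₁ = 2 \sqrt{2} + 3, r₂ = 3 - 2 \sqrt{2}.
General solution: a(n) = A·r₁^n + B·r₂^n.
From the initial conditions, A + B = -4 and r₁A + r₂B = 3.
Since r₁ - r₂ = √32: A = (3 - (-4)r₂)/√32 = -2 + \frac{15 \sqrt{2}}{8}, and B = -4 - A = - \frac{15 \sqrt{2}}{8} - 2.
So a(n) = \left(-2 + \frac{15 \sqrt{2}}{8}\right)\left(2 \sqrt{2} + 3\right)^n + \left(- \frac{15 \sqrt{2}}{8} - 2\right)\left(3 - 2 \sqrt{2}\right)^n.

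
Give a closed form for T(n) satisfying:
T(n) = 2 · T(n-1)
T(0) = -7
Pure geometric recurrence with ratio 2.
By induction T(n) = T(0) · (2)^n = - 7 \cdot 2^{n}.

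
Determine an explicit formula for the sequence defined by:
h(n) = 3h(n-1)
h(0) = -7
This is a homogeneous first-order recurrence with ratio 3.
By induction h(n) = h(0) · (3)^n = - 7 \cdot 3^{n}.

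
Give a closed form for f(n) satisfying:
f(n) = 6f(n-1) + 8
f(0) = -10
First-order linear non-homogeneous.
Homogeneous solution: f_h(n) = A·(6)^n.
Try constant particular solution f_p = K: K = 6K + 8 ⇒ K = - \frac{8}{5}.
General: f(n) = A·(6)^n - \frac{8}{5}.
Apply f(0) = -10: A - \frac{8}{5} = -10 ⇒ A = - \frac{42}{5}.
So f(n) = - \frac{42 \cdot 6^{n}}{5} - \frac{8}{5}.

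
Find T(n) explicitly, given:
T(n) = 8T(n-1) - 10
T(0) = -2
First-order linear non-homogeneous.
Homogeneous solution: T_h(n) = A·(8)^n.
Try constant particular solution T_p = K: K = 8K - 10 ⇒ K = \frac{10}{7}.
General: T(n) = A·(8)^n + \frac{10}{7}.
Apply T(0) = -2: A + \frac{10}{7} = -2 ⇒ A = - \frac{24}{7}.
So T(n) = \frac{10}{7} - \frac{24 \cdot 8^{n}}{7}.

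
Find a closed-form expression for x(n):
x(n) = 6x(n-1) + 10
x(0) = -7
First-order linear non-homogeneous.
Homogeneous solution: x_h(n) = A·(6)^n.
Try constant particular solution x_p = K: K = 6K + 10 ⇒ K = -2.
General: x(n) = A·(6)^n - 2.
Apply x(0) = -7: A - 2 = -7 ⇒ A = -5.
So x(n) = - 5 \cdot 6^{n} - 2.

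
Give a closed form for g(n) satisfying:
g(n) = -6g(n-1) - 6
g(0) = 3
First-order linear non-homogeneous.
Homogeneous solution: g_h(n) = A·(-6)^n.
Try constant particular solution g_p = K: K = -6K - 6 ⇒ K = - \frac{6}{7}.
General: g(n) = A·(-6)^n - \frac{6}{7}.
Apply g(0) = 3: A - \frac{6}{7} = 3 ⇒ A = \frac{27}{7}.
So g(n) = \frac{27 \left(-6\right)^{n}}{7} - \frac{6}{7}.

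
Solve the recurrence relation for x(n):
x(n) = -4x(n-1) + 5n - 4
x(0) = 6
First-order linear with linear forcing.
Homogeneous solution: x_h(n) = A·(-4)^n.
Try particular x_p(n) = pn + q. Substituting:
  pn + q = -4(p(n-1) + q) + 5n - 4.
Matching the n-coefficient: p = -4p + 5 ⇒ p = 1.
Matching constants: q = 4p - 4q - 4 ⇒ q = 0.
General: x(n) = A·(-4)^n + n + 0.
Apply x(0) = 6: A + 0 = 6 ⇒ A = 6.
So x(n) = 6 \left(-4\right)^{n} + n.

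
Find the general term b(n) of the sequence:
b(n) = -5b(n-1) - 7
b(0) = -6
First-order linear non-homogeneous.
Homogeneous solution: b_h(n) = A·(-5)^n.
Try constant particular solution b_p = K: K = -5K - 7 ⇒ K = - \frac{7}{6}.
General: b(n) = A·(-5)^n - \frac{7}{6}.
Apply b(0) = -6: A - \frac{7}{6} = -6 ⇒ A = - \frac{29}{6}.
So b(n) = - \frac{29 \left(-5\right)^{n}}{6} - \frac{7}{6}.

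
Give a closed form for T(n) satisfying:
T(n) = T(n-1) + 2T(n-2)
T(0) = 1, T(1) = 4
Characteristic equation: x² - x - 2 = 0, which factors as (x - (-1))(x - (2)) = 0.
Roots r₁ = -1, r₂ = 2 (distinct).
General solution: T(n) = A·(-1)^n + B·(2)^n.
From T(0) = 1: A + B = 1.
From T(1) = 4: -A + 2B = 4.
Solving: A = - \frac{2}{3}, B = \frac{5}{3}.
So T(n) = - \frac{2 \left(-1\right)^{n}}{3} + \frac{5 \cdot 2^{n}}{3}.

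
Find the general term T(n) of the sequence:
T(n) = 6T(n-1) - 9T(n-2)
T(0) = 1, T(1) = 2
Characteristic equation: x² - 6x + 9 = 0, which is (x - (3))².
Repeated root r = 3.
General solution: T(n) = (A + Bn)·(3)^n.
From T(0) = 1: A = 1.
From T(1) = 2: (A + B)·(3) = 2 ⇒ B = - \frac{1}{3}.
So T(n) = \left(1 - \frac{n}{3}\right) \cdot (3)^n.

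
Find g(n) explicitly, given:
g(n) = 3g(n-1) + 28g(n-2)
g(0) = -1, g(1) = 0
Characteristic equation: x² - 3x - 28 = 0, which factors as (x - (7))(x - (-4)) = 0.
Roots r₁ = 7, r₂ = -4 (distinct).
General solution: g(n) = A·(7)^n + B·(-4)^n.
From g(0) = -1: A + B = -1.
From g(1) = 0: 7A - 4B = 0.
Solving: A = - \frac{4}{11}, B = - \frac{7}{11}.
So g(n) = - \frac{7 \left(-4\right)^{n}}{11} - \frac{4 \cdot 7^{n}}{11}.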